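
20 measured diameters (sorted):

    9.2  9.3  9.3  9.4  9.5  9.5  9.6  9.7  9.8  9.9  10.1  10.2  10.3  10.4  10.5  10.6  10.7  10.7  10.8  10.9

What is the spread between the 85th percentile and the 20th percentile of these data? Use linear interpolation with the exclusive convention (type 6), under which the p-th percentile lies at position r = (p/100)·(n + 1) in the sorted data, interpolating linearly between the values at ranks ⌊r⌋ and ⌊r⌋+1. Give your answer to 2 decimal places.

1.28

n = 20.
P20: r = 4.2; ranks 4–5 are 9.4, 9.5; interpolating gives 9.42.
P85: r = 17.85; ranks 17–18 are 10.7, 10.7; interpolating gives 10.7.
Difference: 10.7 − 9.42 = 1.28.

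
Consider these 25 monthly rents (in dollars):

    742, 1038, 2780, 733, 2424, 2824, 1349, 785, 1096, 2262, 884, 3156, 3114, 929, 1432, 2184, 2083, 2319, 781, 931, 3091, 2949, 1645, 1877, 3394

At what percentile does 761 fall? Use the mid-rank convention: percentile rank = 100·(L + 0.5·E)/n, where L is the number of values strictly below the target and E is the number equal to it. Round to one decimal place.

Sorted: 733, 742, 781, 785, 884, 929, 931, 1038, 1096, 1349, 1432, 1645, 1877, 2083, 2184, 2262, 2319, 2424, 2780, 2824, 2949, 3091, 3114, 3156, 3394.
Count below 761: L = 2; count equal: E = 0; n = 25.
Percentile rank = 100·(2 + 0.5·0)/25 = 100·2/25 = 8.

8.0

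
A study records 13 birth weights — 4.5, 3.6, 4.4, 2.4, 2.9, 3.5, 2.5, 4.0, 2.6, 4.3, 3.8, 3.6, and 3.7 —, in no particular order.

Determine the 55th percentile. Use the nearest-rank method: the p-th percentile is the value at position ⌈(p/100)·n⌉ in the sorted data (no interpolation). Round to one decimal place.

3.7

Sorted: 2.4, 2.5, 2.6, 2.9, 3.5, 3.6, 3.6, 3.7, 3.8, 4.0, 4.3, 4.4, 4.5.
n = 13.
Position = ⌈55/100 · 13⌉ = ⌈7.15⌉ = 8.
The value at rank 8 is 3.7.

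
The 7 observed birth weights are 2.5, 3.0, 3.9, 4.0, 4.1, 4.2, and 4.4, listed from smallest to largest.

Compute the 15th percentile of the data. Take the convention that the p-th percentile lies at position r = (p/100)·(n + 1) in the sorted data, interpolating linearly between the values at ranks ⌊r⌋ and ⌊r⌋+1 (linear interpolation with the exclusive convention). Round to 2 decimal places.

2.60

n = 7.
r = (15/100)·(7 + 1) = 1.2.
Rank 1 is 2.5 and rank 2 is 3.0.
Interpolate: 2.5 + 0.2·(3.0 − 2.5) = 2.5 + 0.2·0.5 = 2.6.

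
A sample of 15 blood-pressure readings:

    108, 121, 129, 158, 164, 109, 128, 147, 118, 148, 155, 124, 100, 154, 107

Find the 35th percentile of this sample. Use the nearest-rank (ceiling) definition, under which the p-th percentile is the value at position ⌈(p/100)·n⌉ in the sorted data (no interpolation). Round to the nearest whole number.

121

Sorted: 100, 107, 108, 109, 118, 121, 124, 128, 129, 147, 148, 154, 155, 158, 164.
n = 15.
Position = ⌈35/100 · 15⌉ = ⌈5.25⌉ = 6.
The value at rank 6 is 121.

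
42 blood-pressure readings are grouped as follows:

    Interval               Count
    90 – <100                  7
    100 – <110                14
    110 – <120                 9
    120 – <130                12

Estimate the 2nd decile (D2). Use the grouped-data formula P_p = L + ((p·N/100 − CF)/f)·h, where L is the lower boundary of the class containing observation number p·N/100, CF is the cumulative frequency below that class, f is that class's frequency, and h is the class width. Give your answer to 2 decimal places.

101.00

N = 42; target position k = 20/100 · 42 = 8.4.
Cumulative frequencies: 7, 21, 30, 42.
Observation 8.4 falls in the class 100 – <110.
L = 100, CF = 7, f = 14, h = 10.
P20 = 100 + ((8.4 − 7)/14)·10 = 100 + 1 = 101.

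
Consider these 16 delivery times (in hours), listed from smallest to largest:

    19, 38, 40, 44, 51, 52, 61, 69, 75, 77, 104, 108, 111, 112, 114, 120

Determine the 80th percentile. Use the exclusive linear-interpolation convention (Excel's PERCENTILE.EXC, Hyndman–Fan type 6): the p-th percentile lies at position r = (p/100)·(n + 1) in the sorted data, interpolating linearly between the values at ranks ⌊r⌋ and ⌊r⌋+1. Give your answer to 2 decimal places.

n = 16.
r = (80/100)·(16 + 1) = 13.6.
Rank 13 is 111 and rank 14 is 112.
Interpolate: 111 + 0.6·(112 − 111) = 111 + 0.6·1 = 111.6.

111.60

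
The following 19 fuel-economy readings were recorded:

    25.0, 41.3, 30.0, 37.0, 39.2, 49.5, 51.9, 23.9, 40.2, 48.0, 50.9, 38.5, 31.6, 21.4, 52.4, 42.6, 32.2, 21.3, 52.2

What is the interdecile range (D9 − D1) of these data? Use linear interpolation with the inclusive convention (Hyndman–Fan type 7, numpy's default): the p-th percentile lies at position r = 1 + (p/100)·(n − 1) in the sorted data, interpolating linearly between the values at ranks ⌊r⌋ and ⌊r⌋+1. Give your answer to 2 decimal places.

28.56

Sorted: 21.3, 21.4, 23.9, 25.0, 30.0, 31.6, 32.2, 37.0, 38.5, 39.2, 40.2, 41.3, 42.6, 48.0, 49.5, 50.9, 51.9, 52.2, 52.4.
n = 19.
P10: r = 2.8; ranks 2–3 are 21.4, 23.9; interpolating gives 23.4.
P90: r = 17.2; ranks 17–18 are 51.9, 52.2; interpolating gives 51.96.
Difference: 51.96 − 23.4 = 28.56.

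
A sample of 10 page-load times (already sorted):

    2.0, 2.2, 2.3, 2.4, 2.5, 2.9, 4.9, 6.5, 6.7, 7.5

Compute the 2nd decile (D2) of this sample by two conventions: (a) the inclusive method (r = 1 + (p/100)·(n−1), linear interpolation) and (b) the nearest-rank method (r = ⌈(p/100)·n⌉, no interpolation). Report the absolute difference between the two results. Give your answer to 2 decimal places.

0.08

n = 10.
(a) r = 2.8; between ranks 2 (2.2) and 3 (2.3): 2.28.
(b) the nearest-rank method: rank 2 → 2.2.
|2.28 − 2.2| = 0.08.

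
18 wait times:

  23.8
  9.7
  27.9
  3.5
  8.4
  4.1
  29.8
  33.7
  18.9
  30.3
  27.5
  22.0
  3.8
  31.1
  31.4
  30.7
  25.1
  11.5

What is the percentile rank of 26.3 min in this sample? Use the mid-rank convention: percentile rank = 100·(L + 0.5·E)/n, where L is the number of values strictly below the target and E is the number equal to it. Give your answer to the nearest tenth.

55.6

Sorted: 3.5, 3.8, 4.1, 8.4, 9.7, 11.5, 18.9, 22.0, 23.8, 25.1, 27.5, 27.9, 29.8, 30.3, 30.7, 31.1, 31.4, 33.7.
Count below 26.3: L = 10; count equal: E = 0; n = 18.
Percentile rank = 100·(10 + 0.5·0)/18 = 100·10/18 = 55.56.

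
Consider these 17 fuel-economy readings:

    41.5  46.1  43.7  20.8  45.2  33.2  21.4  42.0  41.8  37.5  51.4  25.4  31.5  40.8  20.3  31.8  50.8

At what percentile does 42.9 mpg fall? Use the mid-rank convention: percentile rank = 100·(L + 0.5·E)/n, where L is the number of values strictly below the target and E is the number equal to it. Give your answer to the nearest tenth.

Sorted: 20.3, 20.8, 21.4, 25.4, 31.5, 31.8, 33.2, 37.5, 40.8, 41.5, 41.8, 42.0, 43.7, 45.2, 46.1, 50.8, 51.4.
Count below 42.9: L = 12; count equal: E = 0; n = 17.
Percentile rank = 100·(12 + 0.5·0)/17 = 100·12/17 = 70.59.

70.6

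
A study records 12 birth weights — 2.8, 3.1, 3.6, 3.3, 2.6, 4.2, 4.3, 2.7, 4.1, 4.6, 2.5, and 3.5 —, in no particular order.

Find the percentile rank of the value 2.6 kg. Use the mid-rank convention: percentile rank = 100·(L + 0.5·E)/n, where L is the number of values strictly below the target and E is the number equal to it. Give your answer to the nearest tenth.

Sorted: 2.5, 2.6, 2.7, 2.8, 3.1, 3.3, 3.5, 3.6, 4.1, 4.2, 4.3, 4.6.
Count below 2.6: L = 1; count equal: E = 1; n = 12.
Percentile rank = 100·(1 + 0.5·1)/12 = 100·1.5/12 = 12.5.

12.5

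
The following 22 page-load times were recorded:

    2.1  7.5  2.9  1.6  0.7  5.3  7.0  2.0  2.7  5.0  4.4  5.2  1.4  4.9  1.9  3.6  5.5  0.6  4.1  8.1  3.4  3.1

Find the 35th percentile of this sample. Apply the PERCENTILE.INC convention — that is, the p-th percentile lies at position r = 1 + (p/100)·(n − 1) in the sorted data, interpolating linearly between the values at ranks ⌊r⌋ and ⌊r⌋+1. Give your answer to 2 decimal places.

2.77

Sorted: 0.6, 0.7, 1.4, 1.6, 1.9, 2.0, 2.1, 2.7, 2.9, 3.1, 3.4, 3.6, 4.1, 4.4, 4.9, 5.0, 5.2, 5.3, 5.5, 7.0, 7.5, 8.1.
n = 22.
r = 1 + (35/100)·(22 − 1) = 1 + 7.35 = 8.35.
Rank 8 is 2.7 and rank 9 is 2.9.
Interpolate: 2.7 + 0.35·(2.9 − 2.7) = 2.7 + 0.35·0.2 = 2.77.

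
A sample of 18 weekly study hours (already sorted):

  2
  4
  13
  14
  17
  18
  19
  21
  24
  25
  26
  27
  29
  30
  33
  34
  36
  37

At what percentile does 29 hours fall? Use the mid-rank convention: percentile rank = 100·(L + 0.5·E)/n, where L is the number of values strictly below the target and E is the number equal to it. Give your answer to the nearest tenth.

69.4

Count below 29: L = 12; count equal: E = 1; n = 18.
Percentile rank = 100·(12 + 0.5·1)/18 = 100·12.5/18 = 69.44.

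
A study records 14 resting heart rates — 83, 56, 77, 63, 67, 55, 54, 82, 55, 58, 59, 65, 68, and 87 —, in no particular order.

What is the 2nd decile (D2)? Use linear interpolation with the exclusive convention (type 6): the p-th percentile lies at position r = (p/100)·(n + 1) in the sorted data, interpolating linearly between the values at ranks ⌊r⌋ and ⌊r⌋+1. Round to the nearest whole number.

Sorted: 54, 55, 55, 56, 58, 59, 63, 65, 67, 68, 77, 82, 83, 87.
n = 14.
r = (20/100)·(14 + 1) = 3.
r is an integer, so P20 is the value at rank 3: 55.

55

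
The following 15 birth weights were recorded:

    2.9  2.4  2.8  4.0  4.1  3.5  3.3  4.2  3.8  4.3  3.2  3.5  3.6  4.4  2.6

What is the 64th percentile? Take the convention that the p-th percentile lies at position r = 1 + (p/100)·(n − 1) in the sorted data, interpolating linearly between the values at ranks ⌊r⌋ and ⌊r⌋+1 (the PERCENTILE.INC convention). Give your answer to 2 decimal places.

Sorted: 2.4, 2.6, 2.8, 2.9, 3.2, 3.3, 3.5, 3.5, 3.6, 3.8, 4.0, 4.1, 4.2, 4.3, 4.4.
n = 15.
r = 1 + (64/100)·(15 − 1) = 1 + 8.96 = 9.96.
Rank 9 is 3.6 and rank 10 is 3.8.
Interpolate: 3.6 + 0.96·(3.8 − 3.6) = 3.6 + 0.96·0.2 = 3.792.

3.79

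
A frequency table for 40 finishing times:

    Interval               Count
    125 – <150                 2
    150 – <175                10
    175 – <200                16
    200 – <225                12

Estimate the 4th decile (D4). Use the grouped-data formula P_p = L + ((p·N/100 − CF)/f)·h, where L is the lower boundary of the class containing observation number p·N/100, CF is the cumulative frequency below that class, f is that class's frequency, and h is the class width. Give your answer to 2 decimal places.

N = 40; target position k = 40/100 · 40 = 16.
Cumulative frequencies: 2, 12, 28, 40.
Observation 16 falls in the class 175 – <200.
L = 175, CF = 12, f = 16, h = 25.
P40 = 175 + ((16 − 12)/16)·25 = 175 + 6.25 = 181.25.

181.25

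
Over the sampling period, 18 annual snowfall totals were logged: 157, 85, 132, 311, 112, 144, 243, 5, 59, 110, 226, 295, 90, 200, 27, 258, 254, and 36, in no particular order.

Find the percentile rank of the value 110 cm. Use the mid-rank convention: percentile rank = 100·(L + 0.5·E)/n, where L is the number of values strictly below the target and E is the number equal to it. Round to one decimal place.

Sorted: 5, 27, 36, 59, 85, 90, 110, 112, 132, 144, 157, 200, 226, 243, 254, 258, 295, 311.
Count below 110: L = 6; count equal: E = 1; n = 18.
Percentile rank = 100·(6 + 0.5·1)/18 = 100·6.5/18 = 36.11.

36.1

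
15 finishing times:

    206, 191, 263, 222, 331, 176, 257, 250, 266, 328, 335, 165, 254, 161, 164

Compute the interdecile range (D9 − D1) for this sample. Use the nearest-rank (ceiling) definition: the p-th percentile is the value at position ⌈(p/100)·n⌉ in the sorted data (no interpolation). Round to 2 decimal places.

Sorted: 161, 164, 165, 176, 191, 206, 222, 250, 254, 257, 263, 266, 328, 331, 335.
n = 15.
P10: rank ⌈10/100·15⌉ = 2 → 164.
P90: rank ⌈90/100·15⌉ = 14 → 331.
Difference: 331 − 164 = 167.

167.00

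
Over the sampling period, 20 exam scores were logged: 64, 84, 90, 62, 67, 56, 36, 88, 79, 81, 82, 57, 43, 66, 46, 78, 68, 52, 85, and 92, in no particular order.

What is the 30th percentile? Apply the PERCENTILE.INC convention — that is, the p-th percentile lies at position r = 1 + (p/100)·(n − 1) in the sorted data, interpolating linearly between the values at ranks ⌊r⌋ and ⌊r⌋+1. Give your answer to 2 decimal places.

Sorted: 36, 43, 46, 52, 56, 57, 62, 64, 66, 67, 68, 78, 79, 81, 82, 84, 85, 88, 90, 92.
n = 20.
r = 1 + (30/100)·(20 − 1) = 1 + 5.7 = 6.7.
Rank 6 is 57 and rank 7 is 62.
Interpolate: 57 + 0.7·(62 − 57) = 57 + 0.7·5 = 60.5.

60.50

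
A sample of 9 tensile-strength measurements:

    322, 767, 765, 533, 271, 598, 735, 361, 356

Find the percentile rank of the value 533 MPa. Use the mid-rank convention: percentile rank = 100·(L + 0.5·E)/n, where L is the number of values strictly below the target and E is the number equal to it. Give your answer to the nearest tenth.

Sorted: 271, 322, 356, 361, 533, 598, 735, 765, 767.
Count below 533: L = 4; count equal: E = 1; n = 9.
Percentile rank = 100·(4 + 0.5·1)/9 = 100·4.5/9 = 50.

50.0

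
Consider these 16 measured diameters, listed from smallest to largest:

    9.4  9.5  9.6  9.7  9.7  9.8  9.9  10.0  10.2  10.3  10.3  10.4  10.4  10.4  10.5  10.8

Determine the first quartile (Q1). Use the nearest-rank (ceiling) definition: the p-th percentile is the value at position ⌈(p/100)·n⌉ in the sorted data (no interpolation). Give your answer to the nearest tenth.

n = 16.
Position = ⌈25/100 · 16⌉ = ⌈4⌉ = 4.
The value at rank 4 is 9.7.

9.7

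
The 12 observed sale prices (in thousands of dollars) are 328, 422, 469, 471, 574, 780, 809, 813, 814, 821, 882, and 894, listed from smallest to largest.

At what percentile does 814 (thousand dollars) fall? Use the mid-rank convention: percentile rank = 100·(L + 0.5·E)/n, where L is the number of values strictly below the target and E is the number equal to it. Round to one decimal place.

Count below 814: L = 8; count equal: E = 1; n = 12.
Percentile rank = 100·(8 + 0.5·1)/12 = 100·8.5/12 = 70.83.

70.8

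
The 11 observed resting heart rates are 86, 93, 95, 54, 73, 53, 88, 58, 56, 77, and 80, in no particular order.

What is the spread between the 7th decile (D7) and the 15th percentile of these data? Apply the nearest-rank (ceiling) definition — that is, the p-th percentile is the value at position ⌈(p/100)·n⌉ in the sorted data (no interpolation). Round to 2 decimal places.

Sorted: 53, 54, 56, 58, 73, 77, 80, 86, 88, 93, 95.
n = 11.
P15: rank ⌈15/100·11⌉ = 2 → 54.
P70: rank ⌈70/100·11⌉ = 8 → 86.
Difference: 86 − 54 = 32.

32.00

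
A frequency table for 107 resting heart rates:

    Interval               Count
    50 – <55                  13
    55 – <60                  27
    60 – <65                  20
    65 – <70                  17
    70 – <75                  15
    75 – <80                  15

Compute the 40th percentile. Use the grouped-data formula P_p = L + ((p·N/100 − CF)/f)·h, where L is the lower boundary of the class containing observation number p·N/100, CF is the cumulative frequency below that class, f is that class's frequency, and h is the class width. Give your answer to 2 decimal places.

60.70

N = 107; target position k = 40/100 · 107 = 42.8.
Cumulative frequencies: 13, 40, 60, 77, 92, 107.
Observation 42.8 falls in the class 60 – <65.
L = 60, CF = 40, f = 20, h = 5.
P40 = 60 + ((42.8 − 40)/20)·5 = 60 + 0.7 = 60.7.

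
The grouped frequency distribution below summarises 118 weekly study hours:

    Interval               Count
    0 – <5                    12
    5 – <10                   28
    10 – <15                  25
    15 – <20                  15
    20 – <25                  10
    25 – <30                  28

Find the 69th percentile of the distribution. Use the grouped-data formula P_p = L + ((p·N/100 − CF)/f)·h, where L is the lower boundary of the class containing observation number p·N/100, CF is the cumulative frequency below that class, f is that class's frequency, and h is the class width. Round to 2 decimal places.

N = 118; target position k = 69/100 · 118 = 81.42.
Cumulative frequencies: 12, 40, 65, 80, 90, 118.
Observation 81.42 falls in the class 20 – <25.
L = 20, CF = 80, f = 10, h = 5.
P69 = 20 + ((81.42 − 80)/10)·5 = 20 + 0.71 = 20.71.

20.71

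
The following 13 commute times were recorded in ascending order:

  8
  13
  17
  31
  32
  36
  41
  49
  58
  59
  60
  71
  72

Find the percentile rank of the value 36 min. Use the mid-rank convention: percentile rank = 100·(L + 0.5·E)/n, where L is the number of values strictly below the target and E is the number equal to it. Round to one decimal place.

42.3

Count below 36: L = 5; count equal: E = 1; n = 13.
Percentile rank = 100·(5 + 0.5·1)/13 = 100·5.5/13 = 42.31.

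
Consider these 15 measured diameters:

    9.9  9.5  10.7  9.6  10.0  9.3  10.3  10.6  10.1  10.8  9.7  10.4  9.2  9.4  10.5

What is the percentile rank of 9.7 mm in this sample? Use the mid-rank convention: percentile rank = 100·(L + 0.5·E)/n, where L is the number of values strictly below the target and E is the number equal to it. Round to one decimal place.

36.7

Sorted: 9.2, 9.3, 9.4, 9.5, 9.6, 9.7, 9.9, 10.0, 10.1, 10.3, 10.4, 10.5, 10.6, 10.7, 10.8.
Count below 9.7: L = 5; count equal: E = 1; n = 15.
Percentile rank = 100·(5 + 0.5·1)/15 = 100·5.5/15 = 36.67.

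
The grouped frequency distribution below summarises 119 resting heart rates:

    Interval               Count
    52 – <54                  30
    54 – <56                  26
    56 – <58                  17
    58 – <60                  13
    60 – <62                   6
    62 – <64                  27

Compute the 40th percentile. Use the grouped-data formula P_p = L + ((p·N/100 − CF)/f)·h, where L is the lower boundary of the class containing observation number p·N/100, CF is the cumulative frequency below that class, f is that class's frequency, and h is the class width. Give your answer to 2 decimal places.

55.35

N = 119; target position k = 40/100 · 119 = 47.6.
Cumulative frequencies: 30, 56, 73, 86, 92, 119.
Observation 47.6 falls in the class 54 – <56.
L = 54, CF = 30, f = 26, h = 2.
P40 = 54 + ((47.6 − 30)/26)·2 = 54 + 1.35385 = 55.3538.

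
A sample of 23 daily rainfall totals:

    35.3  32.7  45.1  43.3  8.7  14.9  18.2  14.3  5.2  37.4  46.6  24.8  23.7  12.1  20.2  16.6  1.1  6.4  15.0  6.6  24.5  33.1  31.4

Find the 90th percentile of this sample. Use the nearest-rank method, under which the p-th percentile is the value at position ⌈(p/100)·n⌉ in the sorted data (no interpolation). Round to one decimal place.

43.3

Sorted: 1.1, 5.2, 6.4, 6.6, 8.7, 12.1, 14.3, 14.9, 15.0, 16.6, 18.2, 20.2, 23.7, 24.5, 24.8, 31.4, 32.7, 33.1, 35.3, 37.4, 43.3, 45.1, 46.6.
n = 23.
Position = ⌈90/100 · 23⌉ = ⌈20.7⌉ = 21.
The value at rank 21 is 43.3.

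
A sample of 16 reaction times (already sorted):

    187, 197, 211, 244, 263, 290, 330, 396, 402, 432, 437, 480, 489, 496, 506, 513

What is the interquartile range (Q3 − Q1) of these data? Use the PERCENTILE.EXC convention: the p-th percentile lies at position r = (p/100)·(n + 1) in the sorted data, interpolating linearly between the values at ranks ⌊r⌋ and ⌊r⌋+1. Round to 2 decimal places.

n = 16.
P25: r = 4.25; ranks 4–5 are 244, 263; interpolating gives 248.75.
P75: r = 12.75; ranks 12–13 are 480, 489; interpolating gives 486.75.
Difference: 486.75 − 248.75 = 238.

238.00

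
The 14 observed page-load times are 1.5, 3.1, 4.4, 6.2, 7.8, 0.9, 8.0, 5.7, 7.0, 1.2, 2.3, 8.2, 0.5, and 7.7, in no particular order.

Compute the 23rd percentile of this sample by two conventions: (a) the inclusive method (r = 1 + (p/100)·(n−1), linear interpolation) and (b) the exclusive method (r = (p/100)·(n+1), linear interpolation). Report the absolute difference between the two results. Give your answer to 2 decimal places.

Sorted: 0.5, 0.9, 1.2, 1.5, 2.3, 3.1, 4.4, 5.7, 6.2, 7.0, 7.7, 7.8, 8.0, 8.2.
n = 14.
(a) r = 3.99; between ranks 3 (1.2) and 4 (1.5): 1.497.
(b) r = 3.45; between ranks 3 (1.2) and 4 (1.5): 1.335.
|1.497 − 1.335| = 0.162.

0.16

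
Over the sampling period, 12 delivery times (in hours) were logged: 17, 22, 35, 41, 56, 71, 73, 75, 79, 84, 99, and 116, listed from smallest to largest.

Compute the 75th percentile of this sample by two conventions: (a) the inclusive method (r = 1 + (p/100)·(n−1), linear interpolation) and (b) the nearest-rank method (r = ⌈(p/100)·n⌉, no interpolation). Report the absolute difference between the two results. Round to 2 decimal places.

1.25

n = 12.
(a) r = 9.25; between ranks 9 (79) and 10 (84): 80.25.
(b) the nearest-rank method: rank 9 → 79.
|80.25 − 79| = 1.25.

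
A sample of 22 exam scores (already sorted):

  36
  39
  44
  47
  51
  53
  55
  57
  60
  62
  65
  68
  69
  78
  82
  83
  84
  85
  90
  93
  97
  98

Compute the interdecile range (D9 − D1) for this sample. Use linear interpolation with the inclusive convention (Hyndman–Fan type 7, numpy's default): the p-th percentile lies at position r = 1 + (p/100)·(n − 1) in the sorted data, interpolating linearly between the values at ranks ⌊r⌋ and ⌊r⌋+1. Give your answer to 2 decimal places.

48.40

n = 22.
P10: r = 3.1; ranks 3–4 are 44, 47; interpolating gives 44.3.
P90: r = 19.9; ranks 19–20 are 90, 93; interpolating gives 92.7.
Difference: 92.7 − 44.3 = 48.4.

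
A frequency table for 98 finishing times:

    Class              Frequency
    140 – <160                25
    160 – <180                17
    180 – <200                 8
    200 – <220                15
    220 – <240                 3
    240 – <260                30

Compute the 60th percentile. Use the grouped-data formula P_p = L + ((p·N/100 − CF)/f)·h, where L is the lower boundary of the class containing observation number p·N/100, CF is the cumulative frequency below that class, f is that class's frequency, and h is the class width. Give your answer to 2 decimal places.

211.73

N = 98; target position k = 60/100 · 98 = 58.8.
Cumulative frequencies: 25, 42, 50, 65, 68, 98.
Observation 58.8 falls in the class 200 – <220.
L = 200, CF = 50, f = 15, h = 20.
P60 = 200 + ((58.8 − 50)/15)·20 = 200 + 11.7333 = 211.733.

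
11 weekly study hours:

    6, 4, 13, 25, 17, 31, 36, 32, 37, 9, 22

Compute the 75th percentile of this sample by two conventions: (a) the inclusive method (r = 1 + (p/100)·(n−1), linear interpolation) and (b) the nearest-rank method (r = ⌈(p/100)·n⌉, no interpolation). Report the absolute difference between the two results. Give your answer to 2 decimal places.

Sorted: 4, 6, 9, 13, 17, 22, 25, 31, 32, 36, 37.
n = 11.
(a) r = 8.5; between ranks 8 (31) and 9 (32): 31.5.
(b) the nearest-rank method: rank 9 → 32.
|31.5 − 32| = 0.5.

0.50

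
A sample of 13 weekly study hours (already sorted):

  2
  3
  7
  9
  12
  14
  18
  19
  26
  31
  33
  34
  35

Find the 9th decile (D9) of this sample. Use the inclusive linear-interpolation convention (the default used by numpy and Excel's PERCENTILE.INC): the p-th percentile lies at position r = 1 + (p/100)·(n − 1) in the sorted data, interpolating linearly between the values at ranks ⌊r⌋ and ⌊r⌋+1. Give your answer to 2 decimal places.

n = 13.
r = 1 + (90/100)·(13 − 1) = 1 + 10.8 = 11.8.
Rank 11 is 33 and rank 12 is 34.
Interpolate: 33 + 0.8·(34 − 33) = 33 + 0.8·1 = 33.8.

33.80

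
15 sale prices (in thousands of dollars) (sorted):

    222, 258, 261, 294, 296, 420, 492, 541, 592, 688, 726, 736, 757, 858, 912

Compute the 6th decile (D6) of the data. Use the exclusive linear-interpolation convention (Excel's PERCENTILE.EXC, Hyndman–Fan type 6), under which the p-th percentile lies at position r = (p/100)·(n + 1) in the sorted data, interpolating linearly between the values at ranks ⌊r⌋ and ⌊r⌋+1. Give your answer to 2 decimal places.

n = 15.
r = (60/100)·(15 + 1) = 9.6.
Rank 9 is 592 and rank 10 is 688.
Interpolate: 592 + 0.6·(688 − 592) = 592 + 0.6·96 = 649.6.

649.60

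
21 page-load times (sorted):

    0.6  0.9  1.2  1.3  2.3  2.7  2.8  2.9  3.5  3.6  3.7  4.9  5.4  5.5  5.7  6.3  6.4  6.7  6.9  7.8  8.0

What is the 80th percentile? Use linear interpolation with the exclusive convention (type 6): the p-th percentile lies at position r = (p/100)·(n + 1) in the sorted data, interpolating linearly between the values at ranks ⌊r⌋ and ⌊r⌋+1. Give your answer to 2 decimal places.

6.58

n = 21.
r = (80/100)·(21 + 1) = 17.6.
Rank 17 is 6.4 and rank 18 is 6.7.
Interpolate: 6.4 + 0.6·(6.7 − 6.4) = 6.4 + 0.6·0.3 = 6.58.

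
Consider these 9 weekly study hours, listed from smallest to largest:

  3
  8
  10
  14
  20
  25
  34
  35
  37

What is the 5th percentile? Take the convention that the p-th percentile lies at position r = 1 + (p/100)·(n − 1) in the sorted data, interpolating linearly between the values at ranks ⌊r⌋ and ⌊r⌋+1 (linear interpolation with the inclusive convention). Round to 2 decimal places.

5.00

n = 9.
r = 1 + (5/100)·(9 − 1) = 1 + 0.4 = 1.4.
Rank 1 is 3 and rank 2 is 8.
Interpolate: 3 + 0.4·(8 − 3) = 3 + 0.4·5 = 5.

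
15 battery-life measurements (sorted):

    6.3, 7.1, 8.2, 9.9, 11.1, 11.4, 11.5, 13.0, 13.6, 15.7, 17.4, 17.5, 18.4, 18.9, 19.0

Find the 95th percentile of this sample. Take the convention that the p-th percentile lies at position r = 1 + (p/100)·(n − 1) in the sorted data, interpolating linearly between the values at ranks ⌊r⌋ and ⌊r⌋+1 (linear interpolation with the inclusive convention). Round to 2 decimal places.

n = 15.
r = 1 + (95/100)·(15 − 1) = 1 + 13.3 = 14.3.
Rank 14 is 18.9 and rank 15 is 19.0.
Interpolate: 18.9 + 0.3·(19.0 − 18.9) = 18.9 + 0.3·0.1 = 18.93.

18.93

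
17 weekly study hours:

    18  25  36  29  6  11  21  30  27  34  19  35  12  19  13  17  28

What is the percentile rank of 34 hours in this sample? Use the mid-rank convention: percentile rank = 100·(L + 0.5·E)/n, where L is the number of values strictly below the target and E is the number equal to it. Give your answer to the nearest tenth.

85.3

Sorted: 6, 11, 12, 13, 17, 18, 19, 19, 21, 25, 27, 28, 29, 30, 34, 35, 36.
Count below 34: L = 14; count equal: E = 1; n = 17.
Percentile rank = 100·(14 + 0.5·1)/17 = 100·14.5/17 = 85.29.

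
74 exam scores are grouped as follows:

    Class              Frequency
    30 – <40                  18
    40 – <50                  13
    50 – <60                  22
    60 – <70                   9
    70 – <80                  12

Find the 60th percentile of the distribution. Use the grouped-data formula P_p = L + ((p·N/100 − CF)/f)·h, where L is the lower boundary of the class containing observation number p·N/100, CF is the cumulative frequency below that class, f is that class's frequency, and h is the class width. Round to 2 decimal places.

N = 74; target position k = 60/100 · 74 = 44.4.
Cumulative frequencies: 18, 31, 53, 62, 74.
Observation 44.4 falls in the class 50 – <60.
L = 50, CF = 31, f = 22, h = 10.
P60 = 50 + ((44.4 − 31)/22)·10 = 50 + 6.09091 = 56.0909.

56.09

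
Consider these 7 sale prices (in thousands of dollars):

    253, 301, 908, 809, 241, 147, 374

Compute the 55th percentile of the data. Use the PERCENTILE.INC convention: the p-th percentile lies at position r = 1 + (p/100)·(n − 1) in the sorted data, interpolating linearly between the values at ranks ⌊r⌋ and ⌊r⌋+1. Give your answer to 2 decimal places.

322.90

Sorted: 147, 241, 253, 301, 374, 809, 908.
n = 7.
r = 1 + (55/100)·(7 − 1) = 1 + 3.3 = 4.3.
Rank 4 is 301 and rank 5 is 374.
Interpolate: 301 + 0.3·(374 − 301) = 301 + 0.3·73 = 322.9.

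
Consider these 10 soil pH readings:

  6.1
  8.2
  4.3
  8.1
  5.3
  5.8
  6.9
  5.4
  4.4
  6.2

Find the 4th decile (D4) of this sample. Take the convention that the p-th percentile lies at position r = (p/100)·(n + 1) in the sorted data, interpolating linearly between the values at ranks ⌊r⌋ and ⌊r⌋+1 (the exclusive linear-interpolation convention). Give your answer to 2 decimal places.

5.56

Sorted: 4.3, 4.4, 5.3, 5.4, 5.8, 6.1, 6.2, 6.9, 8.1, 8.2.
n = 10.
r = (40/100)·(10 + 1) = 4.4.
Rank 4 is 5.4 and rank 5 is 5.8.
Interpolate: 5.4 + 0.4·(5.8 − 5.4) = 5.4 + 0.4·0.4 = 5.56.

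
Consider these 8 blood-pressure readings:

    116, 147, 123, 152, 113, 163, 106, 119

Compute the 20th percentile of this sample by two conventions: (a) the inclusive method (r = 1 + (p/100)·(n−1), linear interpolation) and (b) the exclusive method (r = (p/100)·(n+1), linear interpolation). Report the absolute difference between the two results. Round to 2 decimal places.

Sorted: 106, 113, 116, 119, 123, 147, 152, 163.
n = 8.
(a) r = 2.4; between ranks 2 (113) and 3 (116): 114.2.
(b) r = 1.8; between ranks 1 (106) and 2 (113): 111.6.
|114.2 − 111.6| = 2.6.

2.60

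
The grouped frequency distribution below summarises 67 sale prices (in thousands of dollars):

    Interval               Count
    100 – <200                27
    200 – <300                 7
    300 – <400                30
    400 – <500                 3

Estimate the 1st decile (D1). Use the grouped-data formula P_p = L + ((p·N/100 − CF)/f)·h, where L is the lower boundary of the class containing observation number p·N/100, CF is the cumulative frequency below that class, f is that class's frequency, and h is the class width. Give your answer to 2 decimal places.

N = 67; target position k = 10/100 · 67 = 6.7.
Cumulative frequencies: 27, 34, 64, 67.
Observation 6.7 falls in the class 100 – <200.
L = 100, CF = 0, f = 27, h = 100.
P10 = 100 + ((6.7 − 0)/27)·100 = 100 + 24.8148 = 124.815.

124.81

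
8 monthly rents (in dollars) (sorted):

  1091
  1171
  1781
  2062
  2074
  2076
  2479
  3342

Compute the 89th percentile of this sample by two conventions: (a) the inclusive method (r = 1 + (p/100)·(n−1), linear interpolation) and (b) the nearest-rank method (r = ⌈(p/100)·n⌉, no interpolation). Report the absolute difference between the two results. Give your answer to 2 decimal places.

664.51

n = 8.
(a) r = 7.23; between ranks 7 (2479) and 8 (3342): 2677.49.
(b) the nearest-rank method: rank 8 → 3342.
|2677.49 − 3342| = 664.51.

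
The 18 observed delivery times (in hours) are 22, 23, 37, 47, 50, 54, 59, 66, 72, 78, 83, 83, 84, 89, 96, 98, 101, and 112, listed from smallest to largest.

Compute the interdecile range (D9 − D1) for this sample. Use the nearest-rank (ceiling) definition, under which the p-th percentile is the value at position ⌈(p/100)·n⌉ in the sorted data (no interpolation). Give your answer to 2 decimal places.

n = 18.
P10: rank ⌈10/100·18⌉ = 2 → 23.
P90: rank ⌈90/100·18⌉ = 17 → 101.
Difference: 101 − 23 = 78.

78.00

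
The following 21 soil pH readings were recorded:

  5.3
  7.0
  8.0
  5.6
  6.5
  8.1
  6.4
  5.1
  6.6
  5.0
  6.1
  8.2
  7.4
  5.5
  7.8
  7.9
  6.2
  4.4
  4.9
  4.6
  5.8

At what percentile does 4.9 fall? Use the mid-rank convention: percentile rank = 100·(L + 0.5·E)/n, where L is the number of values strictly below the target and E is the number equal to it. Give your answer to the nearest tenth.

Sorted: 4.4, 4.6, 4.9, 5.0, 5.1, 5.3, 5.5, 5.6, 5.8, 6.1, 6.2, 6.4, 6.5, 6.6, 7.0, 7.4, 7.8, 7.9, 8.0, 8.1, 8.2.
Count below 4.9: L = 2; count equal: E = 1; n = 21.
Percentile rank = 100·(2 + 0.5·1)/21 = 100·2.5/21 = 11.9.

11.9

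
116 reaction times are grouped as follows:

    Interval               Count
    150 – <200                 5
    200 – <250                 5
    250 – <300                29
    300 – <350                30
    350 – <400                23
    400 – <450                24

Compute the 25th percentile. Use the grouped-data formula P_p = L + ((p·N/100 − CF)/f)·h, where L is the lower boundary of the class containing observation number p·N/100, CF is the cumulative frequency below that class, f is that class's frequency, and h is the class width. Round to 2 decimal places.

N = 116; target position k = 25/100 · 116 = 29.
Cumulative frequencies: 5, 10, 39, 69, 92, 116.
Observation 29 falls in the class 250 – <300.
L = 250, CF = 10, f = 29, h = 50.
P25 = 250 + ((29 − 10)/29)·50 = 250 + 32.7586 = 282.759.

282.76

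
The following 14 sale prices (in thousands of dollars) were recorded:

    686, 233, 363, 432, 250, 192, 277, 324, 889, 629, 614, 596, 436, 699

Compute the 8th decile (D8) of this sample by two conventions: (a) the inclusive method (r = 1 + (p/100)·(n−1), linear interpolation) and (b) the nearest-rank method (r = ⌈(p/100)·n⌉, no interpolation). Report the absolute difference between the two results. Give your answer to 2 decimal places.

Sorted: 192, 233, 250, 277, 324, 363, 432, 436, 596, 614, 629, 686, 699, 889.
n = 14.
(a) r = 11.4; between ranks 11 (629) and 12 (686): 651.8.
(b) the nearest-rank method: rank 12 → 686.
|651.8 − 686| = 34.2.

34.20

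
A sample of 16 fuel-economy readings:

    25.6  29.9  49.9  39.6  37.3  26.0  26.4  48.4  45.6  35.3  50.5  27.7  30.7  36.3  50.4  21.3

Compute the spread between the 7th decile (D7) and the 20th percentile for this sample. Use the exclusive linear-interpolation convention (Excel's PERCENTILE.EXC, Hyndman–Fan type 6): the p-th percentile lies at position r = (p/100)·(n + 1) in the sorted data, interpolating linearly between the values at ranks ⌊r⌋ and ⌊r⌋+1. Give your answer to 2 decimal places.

Sorted: 21.3, 25.6, 26.0, 26.4, 27.7, 29.9, 30.7, 35.3, 36.3, 37.3, 39.6, 45.6, 48.4, 49.9, 50.4, 50.5.
n = 16.
P20: r = 3.4; ranks 3–4 are 26.0, 26.4; interpolating gives 26.16.
P70: r = 11.9; ranks 11–12 are 39.6, 45.6; interpolating gives 45.
Difference: 45 − 26.16 = 18.84.

18.84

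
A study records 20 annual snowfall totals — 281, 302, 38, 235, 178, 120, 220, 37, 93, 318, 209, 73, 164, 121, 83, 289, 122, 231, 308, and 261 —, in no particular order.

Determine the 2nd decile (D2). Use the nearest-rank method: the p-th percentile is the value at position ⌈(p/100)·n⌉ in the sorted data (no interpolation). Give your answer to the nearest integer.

83

Sorted: 37, 38, 73, 83, 93, 120, 121, 122, 164, 178, 209, 220, 231, 235, 261, 281, 289, 302, 308, 318.
n = 20.
Position = ⌈20/100 · 20⌉ = ⌈4⌉ = 4.
The value at rank 4 is 83.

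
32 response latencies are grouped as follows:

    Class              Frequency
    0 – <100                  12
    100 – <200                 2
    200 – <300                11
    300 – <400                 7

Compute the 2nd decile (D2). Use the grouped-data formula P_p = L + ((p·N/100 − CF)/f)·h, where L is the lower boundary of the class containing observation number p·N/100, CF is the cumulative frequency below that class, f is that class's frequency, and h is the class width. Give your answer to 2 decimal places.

53.33

N = 32; target position k = 20/100 · 32 = 6.4.
Cumulative frequencies: 12, 14, 25, 32.
Observation 6.4 falls in the class 0 – <100.
L = 0, CF = 0, f = 12, h = 100.
P20 = 0 + ((6.4 − 0)/12)·100 = 0 + 53.3333 = 53.3333.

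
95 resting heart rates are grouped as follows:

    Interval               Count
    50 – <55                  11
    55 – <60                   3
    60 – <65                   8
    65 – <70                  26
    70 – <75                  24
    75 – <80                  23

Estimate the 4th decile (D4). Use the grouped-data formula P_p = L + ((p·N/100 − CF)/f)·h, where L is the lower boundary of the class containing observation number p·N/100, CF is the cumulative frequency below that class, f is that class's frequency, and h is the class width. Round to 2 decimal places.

N = 95; target position k = 40/100 · 95 = 38.
Cumulative frequencies: 11, 14, 22, 48, 72, 95.
Observation 38 falls in the class 65 – <70.
L = 65, CF = 22, f = 26, h = 5.
P40 = 65 + ((38 − 22)/26)·5 = 65 + 3.07692 = 68.0769.

68.08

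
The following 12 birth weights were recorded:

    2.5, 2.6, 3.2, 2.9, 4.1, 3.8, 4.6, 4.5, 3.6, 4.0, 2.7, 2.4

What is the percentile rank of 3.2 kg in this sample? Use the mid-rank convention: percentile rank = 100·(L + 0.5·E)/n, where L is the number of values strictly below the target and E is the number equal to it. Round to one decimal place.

Sorted: 2.4, 2.5, 2.6, 2.7, 2.9, 3.2, 3.6, 3.8, 4.0, 4.1, 4.5, 4.6.
Count below 3.2: L = 5; count equal: E = 1; n = 12.
Percentile rank = 100·(5 + 0.5·1)/12 = 100·5.5/12 = 45.83.

45.8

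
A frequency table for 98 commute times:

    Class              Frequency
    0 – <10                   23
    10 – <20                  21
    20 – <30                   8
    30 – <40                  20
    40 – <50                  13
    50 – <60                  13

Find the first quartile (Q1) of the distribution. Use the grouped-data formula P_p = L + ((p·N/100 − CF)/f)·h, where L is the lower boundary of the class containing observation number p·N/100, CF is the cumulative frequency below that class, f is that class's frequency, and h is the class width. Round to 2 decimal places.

N = 98; target position k = 25/100 · 98 = 24.5.
Cumulative frequencies: 23, 44, 52, 72, 85, 98.
Observation 24.5 falls in the class 10 – <20.
L = 10, CF = 23, f = 21, h = 10.
P25 = 10 + ((24.5 − 23)/21)·10 = 10 + 0.714286 = 10.7143.

10.71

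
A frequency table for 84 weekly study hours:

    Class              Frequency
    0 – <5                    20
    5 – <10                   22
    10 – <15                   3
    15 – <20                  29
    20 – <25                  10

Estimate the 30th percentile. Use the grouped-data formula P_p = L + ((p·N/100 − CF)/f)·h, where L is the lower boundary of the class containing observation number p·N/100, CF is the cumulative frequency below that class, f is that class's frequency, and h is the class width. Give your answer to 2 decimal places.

N = 84; target position k = 30/100 · 84 = 25.2.
Cumulative frequencies: 20, 42, 45, 74, 84.
Observation 25.2 falls in the class 5 – <10.
L = 5, CF = 20, f = 22, h = 5.
P30 = 5 + ((25.2 − 20)/22)·5 = 5 + 1.18182 = 6.18182.

6.18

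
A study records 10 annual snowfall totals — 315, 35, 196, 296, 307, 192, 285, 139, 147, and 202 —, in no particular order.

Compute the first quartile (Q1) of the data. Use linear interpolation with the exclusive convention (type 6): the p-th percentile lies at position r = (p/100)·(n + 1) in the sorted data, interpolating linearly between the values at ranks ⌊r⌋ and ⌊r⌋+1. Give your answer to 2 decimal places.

145.00

Sorted: 35, 139, 147, 192, 196, 202, 285, 296, 307, 315.
n = 10.
r = (25/100)·(10 + 1) = 2.75.
Rank 2 is 139 and rank 3 is 147.
Interpolate: 139 + 0.75·(147 − 139) = 139 + 0.75·8 = 145.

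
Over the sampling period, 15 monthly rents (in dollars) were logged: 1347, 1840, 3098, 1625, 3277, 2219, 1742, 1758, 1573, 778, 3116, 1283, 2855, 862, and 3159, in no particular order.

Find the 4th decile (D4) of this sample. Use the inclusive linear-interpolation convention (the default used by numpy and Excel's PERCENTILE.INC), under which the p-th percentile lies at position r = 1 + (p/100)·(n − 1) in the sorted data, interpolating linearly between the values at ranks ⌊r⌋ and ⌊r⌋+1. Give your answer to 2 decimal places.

Sorted: 778, 862, 1283, 1347, 1573, 1625, 1742, 1758, 1840, 2219, 2855, 3098, 3116, 3159, 3277.
n = 15.
r = 1 + (40/100)·(15 − 1) = 1 + 5.6 = 6.6.
Rank 6 is 1625 and rank 7 is 1742.
Interpolate: 1625 + 0.6·(1742 − 1625) = 1625 + 0.6·117 = 1695.2.

1695.20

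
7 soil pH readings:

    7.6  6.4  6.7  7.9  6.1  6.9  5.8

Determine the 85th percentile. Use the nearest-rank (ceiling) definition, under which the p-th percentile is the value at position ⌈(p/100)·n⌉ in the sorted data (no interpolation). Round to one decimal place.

Sorted: 5.8, 6.1, 6.4, 6.7, 6.9, 7.6, 7.9.
n = 7.
Position = ⌈85/100 · 7⌉ = ⌈5.95⌉ = 6.
The value at rank 6 is 7.6.

7.6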